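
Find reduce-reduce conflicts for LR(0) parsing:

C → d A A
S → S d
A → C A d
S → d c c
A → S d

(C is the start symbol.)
Augment with C' → C and build the canonical LR(0) collection (I0 = CLOSURE({[C' → . C]}), then GOTO on every symbol after a dot until no new states appear). It has 13 states:
  I0: { [C → . d A A], [C' → . C] }  — shift
  I1: { [C' → C .] }  — accept
  I2: { [A → . C A d], [A → . S d], [C → . d A A], [C → d . A A], [S → . S d], [S → . d c c] }  — shift
  I3: { [A → . C A d], [A → . S d], [C → . d A A], [C → d A . A], [S → . S d], [S → . d c c] }  — shift
  I4: { [A → . C A d], [A → . S d], [A → C . A d], [C → . d A A], [S → . S d], [S → . d c c] }  — shift
  I5: { [A → S . d], [S → S . d] }  — shift
  I6: { [A → . C A d], [A → . S d], [C → . d A A], [C → d . A A], [S → . S d], [S → . d c c], [S → d . c c] }  — shift
  I7: { [S → d c . c] }  — shift
  I8: { [S → d c c .] }  — reduce
  I9: { [A → S d .], [S → S d .] }  — 2 reduces
  I10: { [A → C A . d] }  — shift
  I11: { [A → C A d .] }  — reduce
  I12: { [C → d A A .] }  — reduce

I9 contains complete items [A → S d .], [S → S d .] — reduce-reduce conflict.

Answer: Yes — I9: [A → S d .] vs [S → S d .]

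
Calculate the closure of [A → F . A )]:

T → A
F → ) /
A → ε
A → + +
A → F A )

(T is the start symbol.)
To compute CLOSURE, for each item [A → α.Bβ] where B is a non-terminal, add [B → .γ] for all productions B → γ; repeat for the newly added items until nothing changes.

Start with: [A → F . A )]
  [A → F . A )] has the dot before A: add [A → .], [A → . + +], [A → . F A )]
  [A → . F A )] has the dot before F: add [F → . ) /]
No further items can be added.

CLOSURE = { [A → . + +], [A → . F A )], [A → .], [A → F . A )], [F → . ) /] }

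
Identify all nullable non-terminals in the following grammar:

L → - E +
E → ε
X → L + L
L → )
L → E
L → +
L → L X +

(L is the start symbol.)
ε-productions: E → ε
So E is immediately nullable.
L → E: every symbol on the right is nullable, so L is nullable too.
No further non-terminal can be added: every production for the remaining non-terminals contains a terminal or a non-nullable non-terminal.
Nullable = { 'E', 'L' }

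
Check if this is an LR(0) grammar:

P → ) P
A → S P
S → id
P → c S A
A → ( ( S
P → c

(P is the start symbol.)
Augment with P' → P and build the canonical LR(0) collection (I0 = CLOSURE({[P' → . P]}), then GOTO on every symbol after a dot until no new states appear). It has 13 states:
  I0: { [P → . ) P], [P → . c S A], [P → . c], [P' → . P] }  — shift
  I1: { [P → ) . P], [P → . ) P], [P → . c S A], [P → . c] }  — shift
  I2: { [P' → P .] }  — accept
  I3: { [P → c . S A], [P → c .], [S → . id] }  — shift, reduce
  I4: { [A → . ( ( S], [A → . S P], [P → c S . A], [S → . id] }  — shift
  I5: { [S → id .] }  — reduce
  I6: { [A → ( . ( S] }  — shift
  I7: { [P → c S A .] }  — reduce
  I8: { [A → S . P], [P → . ) P], [P → . c S A], [P → . c] }  — shift
  I9: { [A → S P .] }  — reduce
  I10: { [A → ( ( . S], [S → . id] }  — shift
  I11: { [A → ( ( S .] }  — reduce
  I12: { [P → ) P .] }  — reduce

Conflict in state I3:
  Shift-reduce conflict between [P → c .] and [S → . id]
So the grammar is NOT LR(0).

Answer: No. Shift-reduce conflict between [P → c .] and [S → . id]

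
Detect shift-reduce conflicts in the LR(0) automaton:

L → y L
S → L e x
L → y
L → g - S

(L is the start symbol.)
A shift-reduce conflict occurs when an LR(0) state has both:
  - a complete (reduce) item [A → α .] (dot at the end), and
  - a shift item [B → β . c γ] (dot before a terminal).

Augment with L' → L and build the canonical LR(0) collection (I0 = CLOSURE({[L' → . L]}), then GOTO on every symbol after a dot until no new states appear). It has 10 states:
  I0: { [L → . g - S], [L → . y L], [L → . y], [L' → . L] }  — shift
  I1: { [L' → L .] }  — accept
  I2: { [L → g . - S] }  — shift
  I3: { [L → . g - S], [L → . y L], [L → . y], [L → y . L], [L → y .] }  — shift, reduce
  I4: { [L → y L .] }  — reduce
  I5: { [L → . g - S], [L → . y L], [L → . y], [L → g - . S], [S → . L e x] }  — shift
  I6: { [S → L . e x] }  — shift
  I7: { [L → g - S .] }  — reduce
  I8: { [S → L e . x] }  — shift
  I9: { [S → L e x .] }  — reduce

I3 contains reduce item [L → y .] and shift items [L → . g - S], [L → . y], [L → . y L] — shift-reduce conflict.

Answer: Yes — I3: [L → y .] vs [L → . g - S]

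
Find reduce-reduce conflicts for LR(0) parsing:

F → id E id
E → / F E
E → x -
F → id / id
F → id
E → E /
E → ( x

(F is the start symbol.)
Yes — I11: [F → id .] vs [F → id / id .]

Augment with F' → F and build the canonical LR(0) collection (I0 = CLOSURE({[F' → . F]}), then GOTO on every symbol after a dot until no new states appear). It has 15 states:
  I0: { [F → . id / id], [F → . id E id], [F → . id], [F' → . F] }  — shift
  I1: { [F' → F .] }  — accept
  I2: { [E → . ( x], [E → . / F E], [E → . E /], [E → . x -], [F → id . / id], [F → id . E id], [F → id .] }  — shift, reduce
  I3: { [E → ( . x] }  — shift
  I4: { [E → / . F E], [F → . id / id], [F → . id E id], [F → . id], [F → id / . id] }  — shift
  I5: { [E → E . /], [F → id E . id] }  — shift
  I6: { [E → x . -] }  — shift
  I7: { [E → x - .] }  — reduce
  I8: { [E → E / .] }  — reduce
  I9: { [F → id E id .] }  — reduce
  I10: { [E → . ( x], [E → . / F E], [E → . E /], [E → . x -], [E → / F . E] }  — shift
  I11: { [E → . ( x], [E → . / F E], [E → . E /], [E → . x -], [F → id . / id], [F → id . E id], [F → id .], [F → id / id .] }  — shift, 2 reduces
  I12: { [E → / . F E], [F → . id / id], [F → . id E id], [F → . id] }  — shift
  I13: { [E → / F E .], [E → E . /] }  — shift, reduce
  I14: { [E → ( x .] }  — reduce

I11 contains complete items [F → id .], [F → id / id .] — reduce-reduce conflict.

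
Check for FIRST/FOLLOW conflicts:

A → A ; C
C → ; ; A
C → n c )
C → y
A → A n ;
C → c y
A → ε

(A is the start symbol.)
Yes. A → A ';' C with FOLLOW(A) on { ';', 'n' }; A → A n ';' with FOLLOW(A) on { ';', 'n' }

Nullable non-terminals: A.
FIRST sets used below: FIRST(A) = { ';', 'n', ε }

A: nullable alternative(s) A → ε; FOLLOW(A) = { $, ';', 'n' }
  A → A ; C: FIRST \ {ε} = { ';', 'n' } — overlaps FOLLOW(A) on { ';', 'n' }: CONFLICT
  A → A n ;: FIRST \ {ε} = { ';', 'n' } — overlaps FOLLOW(A) on { ';', 'n' }: CONFLICT
  A → ε: FIRST \ {ε} = { } — this is the only nullable alternative, skip

C has no nullable alternative, so no FIRST/FOLLOW check is needed there.

So the grammar has 2 FIRST/FOLLOW conflicts (marked CONFLICT above).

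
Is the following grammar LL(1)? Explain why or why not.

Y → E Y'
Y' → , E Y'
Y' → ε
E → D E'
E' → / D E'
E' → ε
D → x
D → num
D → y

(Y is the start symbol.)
Yes, the grammar is LL(1).

A grammar is LL(1) if for each non-terminal N with multiple productions, the predict sets of those productions are pairwise disjoint, where PREDICT(N → α) = (FIRST(α) \ {ε}) ∪ (FOLLOW(N) if α ⇒* ε).

Relevant sets:
  FOLLOW(Y') = { $ }
  FOLLOW(E') = { $, ',' }

For Y':
  PREDICT(Y' → ',' E Y') = { ',' }
  PREDICT(Y' → ε) = { $ }
For E':
  PREDICT(E' → '/' D E') = { '/' }
  PREDICT(E' → ε) = { $, ',' }
For D:
  PREDICT(D → x) = { 'x' }
  PREDICT(D → num) = { 'num' }
  PREDICT(D → y) = { 'y' }
Y, E have a single production, so nothing to check there.

All predict sets are disjoint. The grammar IS LL(1).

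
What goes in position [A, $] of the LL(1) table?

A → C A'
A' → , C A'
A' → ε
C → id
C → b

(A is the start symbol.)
Empty (error entry)

To find M[A, $], we find productions for A where $ is in the predict set (PREDICT(N → α) = (FIRST(α) \ {ε}) ∪ (FOLLOW(N) if α ⇒* ε)).

Relevant sets:
  FIRST(C) = { 'b', 'id' }

A → C A': PREDICT = { 'b', 'id' }

M[A, $] is empty (no production applies)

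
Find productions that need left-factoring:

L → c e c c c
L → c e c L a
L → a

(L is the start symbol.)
Left-factoring is needed when two productions for the same non-terminal
share a common prefix on the right-hand side.

Productions for L:
  L → c e c c c
  L → c e c L a
  L → a

Found common prefix 'c e c' in productions for L

Answer: Yes, L has productions with common prefix 'c e c'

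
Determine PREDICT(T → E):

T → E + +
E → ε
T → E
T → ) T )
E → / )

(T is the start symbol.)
{ $, ')', '/' }

PREDICT(T → E) = (FIRST(RHS) \ {ε}) ∪ (FOLLOW(T) if ε ∈ FIRST(RHS), i.e. RHS ⇒* ε)
FIRST(E) = { '/', ε }
FIRST(E) = { '/', ε }
ε ∈ FIRST(E) (the right-hand side is nullable), so add FOLLOW(T) = { $, ')' }
PREDICT(T → E) = { $, ')', '/' }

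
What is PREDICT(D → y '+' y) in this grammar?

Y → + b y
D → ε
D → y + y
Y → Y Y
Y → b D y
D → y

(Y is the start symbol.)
PREDICT(D → y '+' y) = (FIRST(RHS) \ {ε}) ∪ (FOLLOW(D) if ε ∈ FIRST(RHS), i.e. RHS ⇒* ε)
FIRST(y '+' y) = { 'y' }
ε ∉ FIRST(y '+' y), so FOLLOW(D) is not added.
PREDICT(D → y '+' y) = { 'y' }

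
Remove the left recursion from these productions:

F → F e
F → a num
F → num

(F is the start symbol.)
F is directly left-recursive. The standard transformation for
  A → A α₁ | ... | A α_m | β₁ | ... | β_n
is
  A  → β₁ A' | ... | β_n A'
  A' → α₁ A' | ... | α_m A' | ε

F → a num becomes F → a num F'
F → num becomes F → num F'
F → F e becomes F' → e F'
Add F' → ε

Resulting grammar:
F → a num F'
F → num F'
F' → e F'
F' → ε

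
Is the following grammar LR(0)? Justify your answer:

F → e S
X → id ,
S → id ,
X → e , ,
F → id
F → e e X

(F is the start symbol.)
Augment with F' → F and build the canonical LR(0) collection (I0 = CLOSURE({[F' → . F]}), then GOTO on every symbol after a dot until no new states appear). It has 14 states:
  I0: { [F → . e S], [F → . e e X], [F → . id], [F' → . F] }  — shift
  I1: { [F' → F .] }  — accept
  I2: { [F → e . S], [F → e . e X], [S → . id ,] }  — shift
  I3: { [F → id .] }  — reduce
  I4: { [F → e S .] }  — reduce
  I5: { [F → e e . X], [X → . e , ,], [X → . id ,] }  — shift
  I6: { [S → id . ,] }  — shift
  I7: { [S → id , .] }  — reduce
  I8: { [F → e e X .] }  — reduce
  I9: { [X → e . , ,] }  — shift
  I10: { [X → id . ,] }  — shift
  I11: { [X → id , .] }  — reduce
  I12: { [X → e , . ,] }  — shift
  I13: { [X → e , , .] }  — reduce

Every state is either a pure shift/goto state or contains exactly one complete item and nothing to shift — no conflicts. The grammar is LR(0).

Answer: Yes, the grammar is LR(0)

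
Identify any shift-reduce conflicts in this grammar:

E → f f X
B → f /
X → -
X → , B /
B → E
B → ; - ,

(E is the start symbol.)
No shift-reduce conflicts

A shift-reduce conflict occurs when an LR(0) state has both:
  - a complete (reduce) item [A → α .] (dot at the end), and
  - a shift item [B → β . c γ] (dot before a terminal).

Augment with E' → E and build the canonical LR(0) collection (I0 = CLOSURE({[E' → . E]}), then GOTO on every symbol after a dot until no new states appear). It has 15 states:
  I0: { [E → . f f X], [E' → . E] }  — shift
  I1: { [E' → E .] }  — accept
  I2: { [E → f . f X] }  — shift
  I3: { [E → f f . X], [X → . , B /], [X → . -] }  — shift
  I4: { [B → . ; - ,], [B → . E], [B → . f /], [E → . f f X], [X → , . B /] }  — shift
  I5: { [X → - .] }  — reduce
  I6: { [E → f f X .] }  — reduce
  I7: { [B → ; . - ,] }  — shift
  I8: { [X → , B . /] }  — shift
  I9: { [B → E .] }  — reduce
  I10: { [B → f . /], [E → f . f X] }  — shift
  I11: { [B → f / .] }  — reduce
  I12: { [X → , B / .] }  — reduce
  I13: { [B → ; - . ,] }  — shift
  I14: { [B → ; - , .] }  — reduce

No state contains both a complete item and a shift item.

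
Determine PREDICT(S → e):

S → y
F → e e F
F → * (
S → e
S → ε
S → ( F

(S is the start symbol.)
{ 'e' }

PREDICT(S → e) = (FIRST(RHS) \ {ε}) ∪ (FOLLOW(S) if ε ∈ FIRST(RHS), i.e. RHS ⇒* ε)
FIRST(e) = { 'e' }
ε ∉ FIRST(e), so FOLLOW(S) is not added.
PREDICT(S → e) = { 'e' }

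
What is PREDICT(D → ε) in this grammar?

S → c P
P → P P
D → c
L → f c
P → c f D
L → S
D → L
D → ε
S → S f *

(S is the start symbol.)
PREDICT(D → ε) = (FIRST(RHS) \ {ε}) ∪ (FOLLOW(D) if ε ∈ FIRST(RHS), i.e. RHS ⇒* ε)
The right-hand side is ε (FIRST(ε) = { ε }), so the predict set is FOLLOW(D) = { $, 'c', 'f' }
PREDICT(D → ε) = { $, 'c', 'f' }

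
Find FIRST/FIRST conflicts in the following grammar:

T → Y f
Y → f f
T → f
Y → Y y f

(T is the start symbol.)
A FIRST/FIRST conflict occurs when two productions N → α and N → β for the same non-terminal have FIRST(α) ∩ FIRST(β) ≠ ∅ (with ε ∈ FIRST of a nullable right-hand side, so two nullable alternatives also conflict).

FIRST sets of the non-terminals at (or reachable through a nullable prefix from) the front of some alternative:
  FIRST(Y) = { 'f' }

Productions for T:
  T → Y f: FIRST = { 'f' }
  T → f: FIRST = { 'f' }
Productions for Y:
  Y → f f: FIRST = { 'f' }
  Y → Y y f: FIRST = { 'f' }

Conflict for T: T → Y f and T → f
  Overlap: { 'f' }
Conflict for Y: Y → f f and Y → Y y f
  Overlap: { 'f' }

Answer: Yes. T → Y f / T → f on { 'f' }; Y → f f / Y → Y y f on { 'f' }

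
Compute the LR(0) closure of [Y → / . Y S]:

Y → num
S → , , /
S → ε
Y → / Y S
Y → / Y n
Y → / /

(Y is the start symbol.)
{ [Y → . / /], [Y → . / Y S], [Y → . / Y n], [Y → . num], [Y → / . Y S] }

To compute CLOSURE, for each item [A → α.Bβ] where B is a non-terminal, add [B → .γ] for all productions B → γ; repeat for the newly added items until nothing changes.

Start with: [Y → / . Y S]
  [Y → / . Y S] has the dot before Y: add [Y → . num], [Y → . / Y S], [Y → . / Y n], [Y → . / /]
No further items can be added.

CLOSURE = { [Y → . / /], [Y → . / Y S], [Y → . / Y n], [Y → . num], [Y → / . Y S] }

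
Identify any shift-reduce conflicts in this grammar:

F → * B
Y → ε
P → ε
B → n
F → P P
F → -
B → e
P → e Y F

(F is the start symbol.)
Yes — I0: [P → .] vs [F → . * B]; I4: [P → .] vs [P → . e Y F]; I6: [P → .] vs [F → . * B]

Augment with F' → F and build the canonical LR(0) collection (I0 = CLOSURE({[F' → . F]}), then GOTO on every symbol after a dot until no new states appear). It has 12 states:
  I0: { [F → . * B], [F → . -], [F → . P P], [F' → . F], [P → . e Y F], [P → .] }  — shift, reduce
  I1: { [B → . e], [B → . n], [F → * . B] }  — shift
  I2: { [F → - .] }  — reduce
  I3: { [F' → F .] }  — accept
  I4: { [F → P . P], [P → . e Y F], [P → .] }  — shift, reduce
  I5: { [P → e . Y F], [Y → .] }  — reduce
  I6: { [F → . * B], [F → . -], [F → . P P], [P → . e Y F], [P → .], [P → e Y . F] }  — shift, reduce
  I7: { [P → e Y F .] }  — reduce
  I8: { [F → P P .] }  — reduce
  I9: { [F → * B .] }  — reduce
  I10: { [B → e .] }  — reduce
  I11: { [B → n .] }  — reduce

I0 contains reduce item [P → .] and shift items [F → . * B], [F → . -], [P → . e Y F] — shift-reduce conflict.
I4 contains reduce item [P → .] and shift item [P → . e Y F] — shift-reduce conflict.
I6 contains reduce item [P → .] and shift items [F → . * B], [F → . -], [P → . e Y F] — shift-reduce conflict.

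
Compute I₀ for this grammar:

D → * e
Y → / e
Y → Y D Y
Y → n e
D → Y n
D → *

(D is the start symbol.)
First, augment the grammar with D' → D
I₀ = CLOSURE({ [D' → . D] }):
  [D' → . D] has the dot before D: add [D → . * e], [D → . Y n], [D → . *]
  [D → . Y n] has the dot before Y: add [Y → . / e], [Y → . Y D Y], [Y → . n e]
No further items can be added.

I₀ = { [D → . * e], [D → . *], [D → . Y n], [D' → . D], [Y → . / e], [Y → . Y D Y], [Y → . n e] }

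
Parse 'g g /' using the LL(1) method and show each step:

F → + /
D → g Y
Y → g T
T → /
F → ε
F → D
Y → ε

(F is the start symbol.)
LL(1) parsing maintains a stack (initially the start symbol over $) and the input. At each step: if the stack top is a terminal, match it against the current input token; if it is a non-terminal N, replace it with the RHS of M[N, lookahead] (the unique production whose predict set contains the lookahead).

Stack is shown with the top on the left.

Stack  Input    Action
----------------------
F $    g g / $  output F → D
D $    g g / $  output D → g Y
g Y $  g g / $  match 'g'
Y $    g / $    output Y → g T
g T $  g / $    match 'g'
T $    / $      output T → /
/ $    / $      match '/'
$      $        accept

The string is accepted.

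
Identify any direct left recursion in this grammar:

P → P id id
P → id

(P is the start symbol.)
Yes, P is left-recursive

Direct left recursion occurs when N → N α for some non-terminal N (the right-hand side begins with the left-hand side itself).

P → P id id: LEFT RECURSIVE (starts with P)
P → id: starts with id

The grammar has direct left recursion on: P.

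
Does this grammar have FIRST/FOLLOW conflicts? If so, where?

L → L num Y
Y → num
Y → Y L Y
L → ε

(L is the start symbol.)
Nullable non-terminals: L.
FIRST sets used below: FIRST(L) = { 'num', ε }

L: nullable alternative(s) L → ε; FOLLOW(L) = { $, 'num' }
  L → L num Y: FIRST \ {ε} = { 'num' } — overlaps FOLLOW(L) on { 'num' }: CONFLICT
  L → ε: FIRST \ {ε} = { } — this is the only nullable alternative, skip

Y has no nullable alternative, so no FIRST/FOLLOW check is needed there.

So the grammar has 1 FIRST/FOLLOW conflict (marked CONFLICT above).

Answer: Yes. L → L num Y with FOLLOW(L) on { 'num' }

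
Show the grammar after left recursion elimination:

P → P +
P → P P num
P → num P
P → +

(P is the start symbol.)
P is directly left-recursive. The standard transformation for
  A → A α₁ | ... | A α_m | β₁ | ... | β_n
is
  A  → β₁ A' | ... | β_n A'
  A' → α₁ A' | ... | α_m A' | ε

P → num P becomes P → num P P'
P → + becomes P → + P'
P → P + becomes P' → + P'
P → P P num becomes P' → P num P'
Add P' → ε

Resulting grammar:
P → num P P'
P → + P'
P' → + P'
P' → P num P'
P' → ε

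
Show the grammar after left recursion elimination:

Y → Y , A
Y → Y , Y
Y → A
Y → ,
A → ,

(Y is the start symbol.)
Y → A Y'
Y → , Y'
Y' → , A Y'
Y' → , Y Y'
Y' → ε
A → ,

Y is directly left-recursive. The standard transformation for
  A → A α₁ | ... | A α_m | β₁ | ... | β_n
is
  A  → β₁ A' | ... | β_n A'
  A' → α₁ A' | ... | α_m A' | ε

Y → A becomes Y → A Y'
Y → , becomes Y → , Y'
Y → Y , A becomes Y' → , A Y'
Y → Y , Y becomes Y' → , Y Y'
Add Y' → ε

Productions for other non-terminals are unchanged:
  A → ,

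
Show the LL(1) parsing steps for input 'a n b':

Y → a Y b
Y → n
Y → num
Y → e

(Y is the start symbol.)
LL(1) parsing maintains a stack (initially the start symbol over $) and the input. At each step: if the stack top is a terminal, match it against the current input token; if it is a non-terminal N, replace it with the RHS of M[N, lookahead] (the unique production whose predict set contains the lookahead).

Stack is shown with the top on the left.

Stack    Input    Action
------------------------
Y $      a n b $  output Y → a Y b
a Y b $  a n b $  match 'a'
Y b $    n b $    output Y → n
n b $    n b $    match 'n'
b $      b $      match 'b'
$        $        accept

The string is accepted.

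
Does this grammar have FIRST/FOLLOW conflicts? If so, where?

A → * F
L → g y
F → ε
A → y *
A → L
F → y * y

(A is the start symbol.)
No FIRST/FOLLOW conflicts.

A FIRST/FOLLOW conflict occurs when a non-terminal N has a nullable alternative N → β (β ⇒* ε) and another alternative N → α with FIRST(α) ∩ FOLLOW(N) ≠ ∅: on such a lookahead the parser cannot decide between expanding α and letting N vanish via β.

Nullable non-terminals: F.

F: nullable alternative(s) F → ε; FOLLOW(F) = { $ }
  F → ε: FIRST \ {ε} = { } — this is the only nullable alternative, skip
  F → y * y: FIRST \ {ε} = { 'y' } — disjoint from FOLLOW(F)

A, L have no nullable alternative, so no FIRST/FOLLOW check is needed there.

No FIRST/FOLLOW conflicts found.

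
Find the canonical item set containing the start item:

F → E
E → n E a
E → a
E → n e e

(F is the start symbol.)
First, augment the grammar with F' → F
I₀ = CLOSURE({ [F' → . F] }):
  [F' → . F] has the dot before F: add [F → . E]
  [F → . E] has the dot before E: add [E → . n E a], [E → . a], [E → . n e e]
No further items can be added.

I₀ = { [E → . a], [E → . n E a], [E → . n e e], [F → . E], [F' → . F] }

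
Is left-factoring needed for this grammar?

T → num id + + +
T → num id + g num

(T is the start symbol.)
Yes, T has productions with common prefix 'num id +'

Left-factoring is needed when two productions for the same non-terminal
share a common prefix on the right-hand side.

Productions for T:
  T → num id + + +
  T → num id + g num

Found common prefix 'num id +' in productions for T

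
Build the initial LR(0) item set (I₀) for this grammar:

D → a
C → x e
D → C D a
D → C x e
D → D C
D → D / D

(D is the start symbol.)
First, augment the grammar with D' → D
I₀ = CLOSURE({ [D' → . D] }):
  [D' → . D] has the dot before D: add [D → . a], [D → . C D a], [D → . C x e], [D → . D C], [D → . D / D]
  [D → . C D a] has the dot before C: add [C → . x e]
No further items can be added.

I₀ = { [C → . x e], [D → . C D a], [D → . C x e], [D → . D / D], [D → . D C], [D → . a], [D' → . D] }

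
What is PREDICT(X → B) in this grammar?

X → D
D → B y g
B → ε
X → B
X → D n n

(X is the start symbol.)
{ $ }

PREDICT(X → B) = (FIRST(RHS) \ {ε}) ∪ (FOLLOW(X) if ε ∈ FIRST(RHS), i.e. RHS ⇒* ε)
FIRST(B) = { ε }
FIRST(B) = { ε }
ε ∈ FIRST(B) (the right-hand side is nullable), so add FOLLOW(X) = { $ }
PREDICT(X → B) = { $ }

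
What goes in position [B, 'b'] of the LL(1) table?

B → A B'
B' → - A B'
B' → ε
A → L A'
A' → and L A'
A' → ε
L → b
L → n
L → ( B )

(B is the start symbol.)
To find M[B, 'b'], we find productions for B where 'b' is in the predict set (PREDICT(N → α) = (FIRST(α) \ {ε}) ∪ (FOLLOW(N) if α ⇒* ε)).

Relevant sets:
  FIRST(A) = { '(', 'b', 'n' }

B → A B': PREDICT = { '(', 'b', 'n' }
  'b' is in predict set, so this production goes in M[B, 'b']

M[B, 'b'] = B → A B'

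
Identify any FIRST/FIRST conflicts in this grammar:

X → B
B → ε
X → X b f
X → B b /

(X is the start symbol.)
FIRST sets of the non-terminals at (or reachable through a nullable prefix from) the front of some alternative:
  FIRST(B) = { ε }
  FIRST(X) = { 'b', ε }

Productions for X:
  X → B: FIRST = { ε }
  X → X b f: FIRST = { 'b' }
  X → B b /: FIRST = { 'b' }
B has only one production, so no FIRST/FIRST conflict is possible there.

Conflict for X: X → X b f and X → B b /
  Overlap: { 'b' }

Answer: Yes. X → X b f / X → B b '/' on { 'b' }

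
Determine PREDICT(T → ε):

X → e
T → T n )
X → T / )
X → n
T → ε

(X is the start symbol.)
{ '/', 'n' }

PREDICT(T → ε) = (FIRST(RHS) \ {ε}) ∪ (FOLLOW(T) if ε ∈ FIRST(RHS), i.e. RHS ⇒* ε)
The right-hand side is ε (FIRST(ε) = { ε }), so the predict set is FOLLOW(T) = { '/', 'n' }
PREDICT(T → ε) = { '/', 'n' }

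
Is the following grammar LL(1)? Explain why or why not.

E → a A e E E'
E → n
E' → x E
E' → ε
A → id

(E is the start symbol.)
No. Predict set conflict for E': { 'x' }

Relevant sets:
  FOLLOW(E') = { $, 'x' }

For E:
  PREDICT(E → a A e E E') = { 'a' }
  PREDICT(E → n) = { 'n' }
For E':
  PREDICT(E' → x E) = { 'x' }
  PREDICT(E' → ε) = { $, 'x' }
A has a single production, so nothing to check there.

Conflict found: Predict set conflict for E': { 'x' }
The grammar is NOT LL(1).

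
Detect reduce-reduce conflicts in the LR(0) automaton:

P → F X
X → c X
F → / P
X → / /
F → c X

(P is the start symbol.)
No reduce-reduce conflicts

Augment with P' → P and build the canonical LR(0) collection (I0 = CLOSURE({[P' → . P]}), then GOTO on every symbol after a dot until no new states appear). It has 12 states:
  I0: { [F → . / P], [F → . c X], [P → . F X], [P' → . P] }  — shift
  I1: { [F → . / P], [F → . c X], [F → / . P], [P → . F X] }  — shift
  I2: { [P → F . X], [X → . / /], [X → . c X] }  — shift
  I3: { [P' → P .] }  — accept
  I4: { [F → c . X], [X → . / /], [X → . c X] }  — shift
  I5: { [X → / . /] }  — shift
  I6: { [F → c X .] }  — reduce
  I7: { [X → . / /], [X → . c X], [X → c . X] }  — shift
  I8: { [X → c X .] }  — reduce
  I9: { [X → / / .] }  — reduce
  I10: { [P → F X .] }  — reduce
  I11: { [F → / P .] }  — reduce

No state contains more than one complete item.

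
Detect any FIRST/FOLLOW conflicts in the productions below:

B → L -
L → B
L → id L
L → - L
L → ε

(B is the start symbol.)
Yes. L → B with FOLLOW(L) on { '-' }; L → '-' L with FOLLOW(L) on { '-' }

A FIRST/FOLLOW conflict occurs when a non-terminal N has a nullable alternative N → β (β ⇒* ε) and another alternative N → α with FIRST(α) ∩ FOLLOW(N) ≠ ∅: on such a lookahead the parser cannot decide between expanding α and letting N vanish via β.

Nullable non-terminals: L.
FIRST sets used below: FIRST(B) = { '-', 'id' }

L: nullable alternative(s) L → ε; FOLLOW(L) = { '-' }
  L → B: FIRST \ {ε} = { '-', 'id' } — overlaps FOLLOW(L) on { '-' }: CONFLICT
  L → id L: FIRST \ {ε} = { 'id' } — disjoint from FOLLOW(L)
  L → - L: FIRST \ {ε} = { '-' } — overlaps FOLLOW(L) on { '-' }: CONFLICT
  L → ε: FIRST \ {ε} = { } — this is the only nullable alternative, skip

B has no nullable alternative, so no FIRST/FOLLOW check is needed there.

So the grammar has 2 FIRST/FOLLOW conflicts (marked CONFLICT above).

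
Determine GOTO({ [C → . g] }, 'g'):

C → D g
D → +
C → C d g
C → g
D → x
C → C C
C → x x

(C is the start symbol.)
{ [C → g .] }

GOTO(I, 'g') = CLOSURE({ [A → αX.β] : [A → α.Xβ] ∈ I, X = 'g' })

Items with dot before 'g', with the dot advanced:
  [C → . g] → [C → g .]
Closure adds nothing (no advanced item has the dot before a non-terminal).

GOTO = { [C → g .] }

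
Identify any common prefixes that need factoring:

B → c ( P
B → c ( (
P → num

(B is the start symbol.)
Left-factoring is needed when two productions for the same non-terminal
share a common prefix on the right-hand side.

Productions for B:
  B → c ( P
  B → c ( (

Found common prefix 'c (' in productions for B

Answer: Yes, B has productions with common prefix 'c ('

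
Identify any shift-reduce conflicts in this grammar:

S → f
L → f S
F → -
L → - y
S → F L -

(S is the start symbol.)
Augment with S' → S and build the canonical LR(0) collection (I0 = CLOSURE({[S' → . S]}), then GOTO on every symbol after a dot until no new states appear). It has 11 states:
  I0: { [F → . -], [S → . F L -], [S → . f], [S' → . S] }  — shift
  I1: { [F → - .] }  — reduce
  I2: { [L → . - y], [L → . f S], [S → F . L -] }  — shift
  I3: { [S' → S .] }  — accept
  I4: { [S → f .] }  — reduce
  I5: { [L → - . y] }  — shift
  I6: { [S → F L . -] }  — shift
  I7: { [F → . -], [L → f . S], [S → . F L -], [S → . f] }  — shift
  I8: { [L → f S .] }  — reduce
  I9: { [S → F L - .] }  — reduce
  I10: { [L → - y .] }  — reduce

No state contains both a complete item and a shift item.

Answer: No shift-reduce conflicts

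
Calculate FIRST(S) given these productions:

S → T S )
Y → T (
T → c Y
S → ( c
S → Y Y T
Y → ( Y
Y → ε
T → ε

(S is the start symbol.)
FIRST sets of the other non-terminals involved (by the same procedure, iterated to a fixed point):
  FIRST(T) = { 'c', ε }
  FIRST(Y) = { '(', 'c', ε }

From S → T S ):
  - T is a non-terminal: add FIRST(T) \ {ε} = { 'c' }
    T is nullable, so continue to the next symbol
  - S is the symbol being defined: contributes nothing new
    S is nullable, so continue to the next symbol
  - ')' is a terminal: add ')' and stop
From S → ( c:
  - '(' is a terminal: add '(' and stop
From S → Y Y T:
  - Y is a non-terminal: add FIRST(Y) \ {ε} = { '(', 'c' }
    Y is nullable, so continue to the next symbol
  - Y is a non-terminal: add FIRST(Y) \ {ε} = { '(', 'c' }
    Y is nullable, so continue to the next symbol
  - T is a non-terminal: add FIRST(T) \ {ε} = { 'c' }
    T is nullable and nothing follows, so the whole right-hand side can vanish: ε ∈ FIRST(S)

Collecting: FIRST(S) = { '(', ')', 'c', ε }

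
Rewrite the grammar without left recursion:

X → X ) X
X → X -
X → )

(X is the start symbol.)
X is directly left-recursive. The standard transformation for
  A → A α₁ | ... | A α_m | β₁ | ... | β_n
is
  A  → β₁ A' | ... | β_n A'
  A' → α₁ A' | ... | α_m A' | ε

X → ) becomes X → ) X'
X → X ) X becomes X' → ) X X'
X → X - becomes X' → - X'
Add X' → ε

Resulting grammar:
X → ) X'
X' → ) X X'
X' → - X'
X' → ε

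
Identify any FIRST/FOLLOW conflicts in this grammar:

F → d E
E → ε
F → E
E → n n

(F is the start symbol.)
No FIRST/FOLLOW conflicts.

A FIRST/FOLLOW conflict occurs when a non-terminal N has a nullable alternative N → β (β ⇒* ε) and another alternative N → α with FIRST(α) ∩ FOLLOW(N) ≠ ∅: on such a lookahead the parser cannot decide between expanding α and letting N vanish via β.

Nullable non-terminals: E, F.
FIRST sets used below: FIRST(E) = { 'n', ε }

E: nullable alternative(s) E → ε; FOLLOW(E) = { $ }
  E → ε: FIRST \ {ε} = { } — this is the only nullable alternative, skip
  E → n n: FIRST \ {ε} = { 'n' } — disjoint from FOLLOW(E)

F: nullable alternative(s) F → E; FOLLOW(F) = { $ }
  F → d E: FIRST \ {ε} = { 'd' } — disjoint from FOLLOW(F)
  F → E: FIRST \ {ε} = { 'n' } — this is the only nullable alternative, skip

No FIRST/FOLLOW conflicts found.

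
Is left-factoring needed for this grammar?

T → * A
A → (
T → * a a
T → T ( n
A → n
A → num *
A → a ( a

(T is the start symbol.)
Left-factoring is needed when two productions for the same non-terminal
share a common prefix on the right-hand side.

Productions for T:
  T → * A
  T → * a a
  T → T ( n
Productions for A:
  A → (
  A → n
  A → num *
  A → a ( a

Found common prefix '*' in productions for T

Answer: Yes, T has productions with common prefix '*'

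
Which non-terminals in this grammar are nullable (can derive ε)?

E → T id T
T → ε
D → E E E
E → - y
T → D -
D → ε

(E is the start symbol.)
A non-terminal is nullable if it can derive ε (the empty string): either it has an ε-production, or it has a production whose right-hand side consists entirely of nullable non-terminals.

ε-productions: T → ε, D → ε
So T, D are immediately nullable.
No further non-terminal can be added: every production for the remaining non-terminals contains a terminal or a non-nullable non-terminal.
Nullable = { 'D', 'T' }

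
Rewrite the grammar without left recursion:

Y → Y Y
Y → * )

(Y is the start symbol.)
Y is directly left-recursive. The standard transformation for
  A → A α₁ | ... | A α_m | β₁ | ... | β_n
is
  A  → β₁ A' | ... | β_n A'
  A' → α₁ A' | ... | α_m A' | ε

Y → * ) becomes Y → * ) Y'
Y → Y Y becomes Y' → Y Y'
Add Y' → ε

Resulting grammar:
Y → * ) Y'
Y' → Y Y'
Y' → ε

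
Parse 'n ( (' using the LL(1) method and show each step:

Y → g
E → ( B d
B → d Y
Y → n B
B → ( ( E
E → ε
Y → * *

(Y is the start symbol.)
Stack is shown with the top on the left.

Stack    Input    Action
------------------------
Y $      n ( ( $  output Y → n B
n B $    n ( ( $  match 'n'
B $      ( ( $    output B → ( ( E
( ( E $  ( ( $    match '('
( E $    ( $      match '('
E $      $        output E → ε
$        $        accept

The string is accepted.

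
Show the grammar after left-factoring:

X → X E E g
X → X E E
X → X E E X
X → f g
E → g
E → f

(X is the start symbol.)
X → X E E X'
X' → g
X' → ε
X' → X
X → f g
E → g
E → f

Left-factoring transforms A → αβ₁ | αβ₂ into A → αA' and A' → β₁ | β₂
(α is the longest common prefix among the alternatives). Repeat until
no nonterminal has two alternatives with a common prefix.

Round 1: X has alternatives sharing prefix 'X E E'. Introduce X': X → X E E X'
  Add: X' → g
  Add: X' → ε
  Add: X' → X

No remaining common prefixes — done.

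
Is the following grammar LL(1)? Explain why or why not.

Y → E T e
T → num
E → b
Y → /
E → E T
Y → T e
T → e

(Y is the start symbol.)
No. Predict set conflict for E: { 'b' }

A grammar is LL(1) if for each non-terminal N with multiple productions, the predict sets of those productions are pairwise disjoint, where PREDICT(N → α) = (FIRST(α) \ {ε}) ∪ (FOLLOW(N) if α ⇒* ε).

Relevant sets:
  FIRST(E) = { 'b' }
  FIRST(T) = { 'e', 'num' }

For Y:
  PREDICT(Y → E T e) = { 'b' }
  PREDICT(Y → '/') = { '/' }
  PREDICT(Y → T e) = { 'e', 'num' }
For T:
  PREDICT(T → num) = { 'num' }
  PREDICT(T → e) = { 'e' }
For E:
  PREDICT(E → b) = { 'b' }
  PREDICT(E → E T) = { 'b' }

Conflict found: Predict set conflict for E: { 'b' }
The grammar is NOT LL(1).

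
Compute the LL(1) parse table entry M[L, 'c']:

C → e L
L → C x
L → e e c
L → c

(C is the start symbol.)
L → c

To find M[L, 'c'], we find productions for L where 'c' is in the predict set (PREDICT(N → α) = (FIRST(α) \ {ε}) ∪ (FOLLOW(N) if α ⇒* ε)).

Relevant sets:
  FIRST(C) = { 'e' }

L → C x: PREDICT = { 'e' }
L → e e c: PREDICT = { 'e' }
L → c: PREDICT = { 'c' }
  'c' is in predict set, so this production goes in M[L, 'c']

M[L, 'c'] = L → c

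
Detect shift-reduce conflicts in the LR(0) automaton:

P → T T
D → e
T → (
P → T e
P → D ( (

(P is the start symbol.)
Augment with P' → P and build the canonical LR(0) collection (I0 = CLOSURE({[P' → . P]}), then GOTO on every symbol after a dot until no new states appear). It has 10 states:
  I0: { [D → . e], [P → . D ( (], [P → . T T], [P → . T e], [P' → . P], [T → . (] }  — shift
  I1: { [T → ( .] }  — reduce
  I2: { [P → D . ( (] }  — shift
  I3: { [P' → P .] }  — accept
  I4: { [P → T . T], [P → T . e], [T → . (] }  — shift
  I5: { [D → e .] }  — reduce
  I6: { [P → T T .] }  — reduce
  I7: { [P → T e .] }  — reduce
  I8: { [P → D ( . (] }  — shift
  I9: { [P → D ( ( .] }  — reduce

No state contains both a complete item and a shift item.

Answer: No shift-reduce conflicts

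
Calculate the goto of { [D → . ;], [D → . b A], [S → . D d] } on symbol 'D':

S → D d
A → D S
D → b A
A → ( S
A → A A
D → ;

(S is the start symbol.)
GOTO(I, 'D') = CLOSURE({ [A → αX.β] : [A → α.Xβ] ∈ I, X = 'D' })

Items with dot before 'D', with the dot advanced:
  [S → . D d] → [S → D . d]
Closure adds nothing (no advanced item has the dot before a non-terminal).

GOTO = { [S → D . d] }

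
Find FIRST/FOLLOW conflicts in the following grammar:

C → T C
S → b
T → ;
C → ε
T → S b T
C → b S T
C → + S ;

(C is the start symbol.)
No FIRST/FOLLOW conflicts.

A FIRST/FOLLOW conflict occurs when a non-terminal N has a nullable alternative N → β (β ⇒* ε) and another alternative N → α with FIRST(α) ∩ FOLLOW(N) ≠ ∅: on such a lookahead the parser cannot decide between expanding α and letting N vanish via β.

Nullable non-terminals: C.
FIRST sets used below: FIRST(T) = { ';', 'b' }

C: nullable alternative(s) C → ε; FOLLOW(C) = { $ }
  C → T C: FIRST \ {ε} = { ';', 'b' } — disjoint from FOLLOW(C)
  C → ε: FIRST \ {ε} = { } — this is the only nullable alternative, skip
  C → b S T: FIRST \ {ε} = { 'b' } — disjoint from FOLLOW(C)
  C → + S ;: FIRST \ {ε} = { '+' } — disjoint from FOLLOW(C)

S, T have no nullable alternative, so no FIRST/FOLLOW check is needed there.

No FIRST/FOLLOW conflicts found.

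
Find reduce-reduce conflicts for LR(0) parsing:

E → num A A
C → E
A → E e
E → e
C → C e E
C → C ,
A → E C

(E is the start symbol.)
Augment with E' → E and build the canonical LR(0) collection (I0 = CLOSURE({[E' → . E]}), then GOTO on every symbol after a dot until no new states appear). It has 13 states:
  I0: { [E → . e], [E → . num A A], [E' → . E] }  — shift
  I1: { [E' → E .] }  — accept
  I2: { [E → e .] }  — reduce
  I3: { [A → . E C], [A → . E e], [E → . e], [E → . num A A], [E → num . A A] }  — shift
  I4: { [A → . E C], [A → . E e], [E → . e], [E → . num A A], [E → num A . A] }  — shift
  I5: { [A → E . C], [A → E . e], [C → . C ,], [C → . C e E], [C → . E], [E → . e], [E → . num A A] }  — shift
  I6: { [A → E C .], [C → C . ,], [C → C . e E] }  — shift, reduce
  I7: { [C → E .] }  — reduce
  I8: { [A → E e .], [E → e .] }  — 2 reduces
  I9: { [C → C , .] }  — reduce
  I10: { [C → C e . E], [E → . e], [E → . num A A] }  — shift
  I11: { [C → C e E .] }  — reduce
  I12: { [E → num A A .] }  — reduce

I8 contains complete items [A → E e .], [E → e .] — reduce-reduce conflict.

Answer: Yes — I8: [A → E e .] vs [E → e .]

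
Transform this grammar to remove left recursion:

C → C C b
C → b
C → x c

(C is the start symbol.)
C → b C'
C → x c C'
C' → C b C'
C' → ε

C is directly left-recursive. The standard transformation for
  A → A α₁ | ... | A α_m | β₁ | ... | β_n
is
  A  → β₁ A' | ... | β_n A'
  A' → α₁ A' | ... | α_m A' | ε

C → b becomes C → b C'
C → x c becomes C → x c C'
C → C C b becomes C' → C b C'
Add C' → ε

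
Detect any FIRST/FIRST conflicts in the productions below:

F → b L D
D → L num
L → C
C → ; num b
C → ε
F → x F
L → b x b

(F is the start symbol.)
A FIRST/FIRST conflict occurs when two productions N → α and N → β for the same non-terminal have FIRST(α) ∩ FIRST(β) ≠ ∅ (with ε ∈ FIRST of a nullable right-hand side, so two nullable alternatives also conflict).

FIRST sets of the non-terminals at (or reachable through a nullable prefix from) the front of some alternative:
  FIRST(C) = { ';', ε }

Productions for F:
  F → b L D: FIRST = { 'b' }
  F → x F: FIRST = { 'x' }
Productions for L:
  L → C: FIRST = { ';', ε }
  L → b x b: FIRST = { 'b' }
Productions for C:
  C → ; num b: FIRST = { ';' }
  C → ε: FIRST = { ε }
D has only one production, so no FIRST/FIRST conflict is possible there.

All alternatives of each non-terminal have pairwise disjoint FIRST sets.

Answer: No FIRST/FIRST conflicts.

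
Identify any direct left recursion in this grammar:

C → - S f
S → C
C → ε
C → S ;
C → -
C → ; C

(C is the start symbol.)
No direct left recursion

Direct left recursion occurs when N → N α for some non-terminal N (the right-hand side begins with the left-hand side itself).

C → - S f: starts with '-'
S → C: starts with C
C → ε: starts with ε
C → S ;: starts with S
C → -: starts with '-'
C → ; C: starts with ';'

No direct left recursion found.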